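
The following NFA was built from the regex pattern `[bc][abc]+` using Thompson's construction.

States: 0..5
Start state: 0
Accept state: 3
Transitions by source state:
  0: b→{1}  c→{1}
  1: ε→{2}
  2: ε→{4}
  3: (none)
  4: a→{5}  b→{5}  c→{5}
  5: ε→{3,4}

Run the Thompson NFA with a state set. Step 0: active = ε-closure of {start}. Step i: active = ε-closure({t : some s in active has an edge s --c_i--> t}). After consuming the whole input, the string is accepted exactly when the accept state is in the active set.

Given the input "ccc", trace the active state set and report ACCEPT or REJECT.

start: ε-closure({0}) = {0}
'c' @ 1: {1,2,4}
'c' @ 2: {3,4,5}  ✓accept
'c' @ 3: {3,4,5}  ✓accept
final: {3,4,5}; accept 3 in set

Answer: ACCEPT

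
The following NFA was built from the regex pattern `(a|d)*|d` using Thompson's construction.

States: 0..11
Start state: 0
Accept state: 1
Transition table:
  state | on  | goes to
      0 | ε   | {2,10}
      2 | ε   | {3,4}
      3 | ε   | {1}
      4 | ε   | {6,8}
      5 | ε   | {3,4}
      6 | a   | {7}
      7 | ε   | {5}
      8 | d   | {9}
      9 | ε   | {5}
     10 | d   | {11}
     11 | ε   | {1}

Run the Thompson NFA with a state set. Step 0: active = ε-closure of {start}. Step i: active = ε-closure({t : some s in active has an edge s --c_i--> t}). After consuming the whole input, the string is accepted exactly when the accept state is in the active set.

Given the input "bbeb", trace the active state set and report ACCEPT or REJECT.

Answer: REJECT

Steps:
initial (ε-close {0}): {0,1,2,3,4,6,8,10}
'b' @ 1: {}  — dead — no transitions
rest 'beb' ignored (set empty)
end set {} — state 1 not in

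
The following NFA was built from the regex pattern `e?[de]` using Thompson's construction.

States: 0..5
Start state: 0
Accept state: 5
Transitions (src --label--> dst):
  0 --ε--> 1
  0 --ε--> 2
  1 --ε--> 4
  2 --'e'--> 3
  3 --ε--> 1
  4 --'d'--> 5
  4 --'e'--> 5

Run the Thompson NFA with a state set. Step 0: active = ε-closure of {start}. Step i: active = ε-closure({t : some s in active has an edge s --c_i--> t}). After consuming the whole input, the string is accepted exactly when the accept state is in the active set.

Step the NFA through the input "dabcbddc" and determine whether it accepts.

S₀ = ε-closure({0}) = {0,1,2,4}
'd' @ 1: {5}  (accept∈set)
'a' @ 2: {}  — state set empty
rest 'bcbddc' ignored (set empty)
after full input: {}  (accept=5 not in)

Answer: REJECT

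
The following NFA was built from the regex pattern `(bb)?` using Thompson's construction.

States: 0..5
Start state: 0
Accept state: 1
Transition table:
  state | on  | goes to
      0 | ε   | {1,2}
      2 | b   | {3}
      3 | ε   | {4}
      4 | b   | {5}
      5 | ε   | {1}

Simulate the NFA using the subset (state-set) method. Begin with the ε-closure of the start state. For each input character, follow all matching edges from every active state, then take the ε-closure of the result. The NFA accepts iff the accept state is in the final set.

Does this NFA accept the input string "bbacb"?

Answer: REJECT

Steps:
start: ε-closure({0}) = {0,1,2}
'b' @ 1: {3,4}
'b' @ 2: {1,5}  ✓accept
'a' @ 3: {}  — state set empty
rest 'cb' ignored (set empty)
final: {}; accept 1 not in set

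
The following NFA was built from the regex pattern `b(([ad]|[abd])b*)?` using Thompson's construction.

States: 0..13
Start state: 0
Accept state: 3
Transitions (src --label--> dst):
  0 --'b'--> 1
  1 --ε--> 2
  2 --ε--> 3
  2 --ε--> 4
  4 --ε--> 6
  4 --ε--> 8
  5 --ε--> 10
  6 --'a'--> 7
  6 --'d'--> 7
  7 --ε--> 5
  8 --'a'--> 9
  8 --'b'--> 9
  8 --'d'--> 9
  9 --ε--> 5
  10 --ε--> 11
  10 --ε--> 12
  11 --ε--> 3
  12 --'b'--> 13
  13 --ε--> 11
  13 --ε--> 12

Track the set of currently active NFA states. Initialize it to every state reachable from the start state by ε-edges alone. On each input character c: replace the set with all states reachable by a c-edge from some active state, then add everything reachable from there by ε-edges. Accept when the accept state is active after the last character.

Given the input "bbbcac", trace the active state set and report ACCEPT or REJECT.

initial (ε-close {0}): {0}
'b' @ 1: {1,2,3,4,6,8}  [accepting]
'b' @ 2: {3,5,9,10,11,12}  [accepting]
'b' @ 3: {3,11,12,13}  [accepting]
'c' @ 4: {}  — state set empty
rest 'ac' ignored (set empty)
end set {} — state 3 not in

Answer: REJECT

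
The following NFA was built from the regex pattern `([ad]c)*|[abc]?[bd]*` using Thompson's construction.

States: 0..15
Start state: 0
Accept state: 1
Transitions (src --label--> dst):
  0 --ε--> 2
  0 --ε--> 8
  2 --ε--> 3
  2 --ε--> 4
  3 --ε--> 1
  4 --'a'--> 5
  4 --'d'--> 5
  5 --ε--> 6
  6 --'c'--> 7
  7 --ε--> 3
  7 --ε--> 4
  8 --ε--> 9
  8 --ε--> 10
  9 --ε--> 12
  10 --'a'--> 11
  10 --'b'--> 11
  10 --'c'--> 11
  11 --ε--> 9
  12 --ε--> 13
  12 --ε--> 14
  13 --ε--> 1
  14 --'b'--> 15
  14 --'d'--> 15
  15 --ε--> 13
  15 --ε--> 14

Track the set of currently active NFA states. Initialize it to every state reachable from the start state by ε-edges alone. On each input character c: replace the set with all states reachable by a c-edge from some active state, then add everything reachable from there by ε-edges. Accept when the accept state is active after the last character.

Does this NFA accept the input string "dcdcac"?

start: ε-closure({0}) = {0,1,2,3,4,8,9,10,12,13,14}
'd' @ 1: {1,5,6,13,14,15}  ✓accept
'c' @ 2: {1,3,4,7}  ✓accept
'd' @ 3: {5,6}
'c' @ 4: {1,3,4,7}  ✓accept
'a' @ 5: {5,6}
'c' @ 6: {1,3,4,7}  ✓accept
after full input: {1,3,4,7}  (accept=1 in)

Answer: ACCEPT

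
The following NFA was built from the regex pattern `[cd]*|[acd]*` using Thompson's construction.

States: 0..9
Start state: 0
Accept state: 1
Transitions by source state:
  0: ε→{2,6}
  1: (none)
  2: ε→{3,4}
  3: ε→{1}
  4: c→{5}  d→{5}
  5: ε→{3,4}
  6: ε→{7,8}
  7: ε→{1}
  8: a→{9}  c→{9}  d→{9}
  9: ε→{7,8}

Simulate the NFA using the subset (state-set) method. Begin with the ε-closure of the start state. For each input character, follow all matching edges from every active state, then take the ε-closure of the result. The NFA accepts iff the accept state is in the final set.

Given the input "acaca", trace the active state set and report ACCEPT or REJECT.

Answer: ACCEPT

Derivation:
start: ε-closure({0}) = {0,1,2,3,4,6,7,8}
'a' @ 1: {1,7,8,9}  [accepting]
'c' @ 2: {1,7,8,9}  [accepting]
'a' @ 3: {1,7,8,9}  [accepting]
'c' @ 4: {1,7,8,9}  [accepting]
'a' @ 5: {1,7,8,9}  [accepting]
after full input: {1,7,8,9}  (accept=1 in)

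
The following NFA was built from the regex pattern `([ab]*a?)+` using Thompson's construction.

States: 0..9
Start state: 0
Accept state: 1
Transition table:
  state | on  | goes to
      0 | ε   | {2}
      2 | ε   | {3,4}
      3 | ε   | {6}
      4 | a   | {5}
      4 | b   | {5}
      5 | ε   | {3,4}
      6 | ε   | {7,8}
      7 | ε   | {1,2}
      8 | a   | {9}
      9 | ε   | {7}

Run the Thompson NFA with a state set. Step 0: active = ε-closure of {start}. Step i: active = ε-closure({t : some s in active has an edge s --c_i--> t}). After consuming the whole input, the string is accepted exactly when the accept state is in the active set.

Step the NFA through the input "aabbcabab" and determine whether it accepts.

S₀ = ε-closure({0}) = {0,1,2,3,4,6,7,8}
'a' @ 1: {1,2,3,4,5,6,7,8,9}  [accepting]
'a' @ 2: {1,2,3,4,5,6,7,8,9}  [accepting]
'b' @ 3: {1,2,3,4,5,6,7,8}  [accepting]
'b' @ 4: {1,2,3,4,5,6,7,8}  [accepting]
'c' @ 5: {}  — state set empty
rest 'abab' ignored (set empty)
final: {}; accept 1 not in set

Answer: REJECT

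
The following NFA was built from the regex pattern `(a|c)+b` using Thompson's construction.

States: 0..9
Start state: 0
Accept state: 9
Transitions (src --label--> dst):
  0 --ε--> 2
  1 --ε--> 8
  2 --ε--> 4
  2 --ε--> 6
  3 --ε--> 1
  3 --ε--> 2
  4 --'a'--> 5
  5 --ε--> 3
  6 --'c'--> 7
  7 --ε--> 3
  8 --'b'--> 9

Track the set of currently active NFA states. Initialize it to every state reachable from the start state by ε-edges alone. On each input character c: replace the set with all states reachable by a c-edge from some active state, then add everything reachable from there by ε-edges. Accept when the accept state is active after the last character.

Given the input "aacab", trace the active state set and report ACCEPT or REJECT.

S₀ = ε-closure({0}) = {0,2,4,6}
'a' @ 1: {1,2,3,4,5,6,8}
'a' @ 2: {1,2,3,4,5,6,8}
'c' @ 3: {1,2,3,4,6,7,8}
'a' @ 4: {1,2,3,4,5,6,8}
'b' @ 5: {9}  [accepting]
after full input: {9}  (accept=9 in)

Answer: ACCEPT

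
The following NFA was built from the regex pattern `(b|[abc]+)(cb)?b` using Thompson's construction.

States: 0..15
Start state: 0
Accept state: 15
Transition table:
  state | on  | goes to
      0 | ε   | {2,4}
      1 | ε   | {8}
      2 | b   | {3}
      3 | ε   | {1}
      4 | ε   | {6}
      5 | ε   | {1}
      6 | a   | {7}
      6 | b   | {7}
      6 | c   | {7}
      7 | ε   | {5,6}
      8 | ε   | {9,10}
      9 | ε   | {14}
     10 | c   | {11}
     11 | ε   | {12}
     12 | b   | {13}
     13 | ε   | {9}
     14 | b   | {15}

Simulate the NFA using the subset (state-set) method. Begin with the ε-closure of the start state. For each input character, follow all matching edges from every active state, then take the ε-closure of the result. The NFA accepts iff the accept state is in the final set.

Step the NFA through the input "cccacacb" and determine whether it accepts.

S₀ = ε-closure({0}) = {0,2,4,6}
'c' @ 1: {1,5,6,7,8,9,10,14}
'c' @ 2: {1,5,6,7,8,9,10,11,12,14}
'c' @ 3: {1,5,6,7,8,9,10,11,12,14}
'a' @ 4: {1,5,6,7,8,9,10,14}
'c' @ 5: {1,5,6,7,8,9,10,11,12,14}
'a' @ 6: {1,5,6,7,8,9,10,14}
'c' @ 7: {1,5,6,7,8,9,10,11,12,14}
'b' @ 8: {1,5,6,7,8,9,10,13,14,15}  (accept∈set)
after full input: {1,5,6,7,8,9,10,13,14,15}  (accept=15 in)

Answer: ACCEPT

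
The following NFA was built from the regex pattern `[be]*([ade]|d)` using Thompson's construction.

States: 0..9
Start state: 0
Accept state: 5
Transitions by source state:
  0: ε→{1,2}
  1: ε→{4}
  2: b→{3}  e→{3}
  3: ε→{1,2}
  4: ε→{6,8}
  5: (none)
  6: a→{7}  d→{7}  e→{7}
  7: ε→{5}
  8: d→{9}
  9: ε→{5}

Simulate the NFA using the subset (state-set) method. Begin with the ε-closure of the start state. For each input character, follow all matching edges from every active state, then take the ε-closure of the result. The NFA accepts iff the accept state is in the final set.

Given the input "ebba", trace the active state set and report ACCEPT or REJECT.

start: ε-closure({0}) = {0,1,2,4,6,8}
'e' @ 1: {1,2,3,4,5,6,7,8}  (accept∈set)
'b' @ 2: {1,2,3,4,6,8}
'b' @ 3: {1,2,3,4,6,8}
'a' @ 4: {5,7}  (accept∈set)
final: {5,7}; accept 5 in set

Answer: ACCEPT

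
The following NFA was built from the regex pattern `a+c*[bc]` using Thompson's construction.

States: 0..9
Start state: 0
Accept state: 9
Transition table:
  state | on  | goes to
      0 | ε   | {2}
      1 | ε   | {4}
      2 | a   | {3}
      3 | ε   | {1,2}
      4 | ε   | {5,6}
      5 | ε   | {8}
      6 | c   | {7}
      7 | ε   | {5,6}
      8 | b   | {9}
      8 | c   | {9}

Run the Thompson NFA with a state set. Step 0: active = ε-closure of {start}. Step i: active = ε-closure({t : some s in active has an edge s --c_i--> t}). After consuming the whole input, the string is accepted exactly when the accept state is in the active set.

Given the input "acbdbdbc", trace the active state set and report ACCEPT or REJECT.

S₀ = ε-closure({0}) = {0,2}
'a' @ 1: {1,2,3,4,5,6,8}
'c' @ 2: {5,6,7,8,9}  [accepting]
'b' @ 3: {9}  [accepting]
'd' @ 4: {}  — state set empty
rest 'bdbc' ignored (set empty)
end set {} — state 9 not in

Answer: REJECT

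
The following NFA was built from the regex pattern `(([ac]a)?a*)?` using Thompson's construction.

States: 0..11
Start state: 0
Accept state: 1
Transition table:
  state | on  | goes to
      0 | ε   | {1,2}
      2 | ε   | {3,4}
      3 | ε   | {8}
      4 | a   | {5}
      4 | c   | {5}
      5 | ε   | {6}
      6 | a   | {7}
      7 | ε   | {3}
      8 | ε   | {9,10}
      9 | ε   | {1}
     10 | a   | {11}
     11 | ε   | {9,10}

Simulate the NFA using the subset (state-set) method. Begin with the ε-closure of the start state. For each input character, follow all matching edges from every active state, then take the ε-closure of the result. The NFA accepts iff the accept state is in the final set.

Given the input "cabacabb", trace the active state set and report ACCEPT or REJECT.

Answer: REJECT

Derivation:
S₀ = ε-closure({0}) = {0,1,2,3,4,8,9,10}
'c' @ 1: {5,6}
'a' @ 2: {1,3,7,8,9,10}  (accept∈set)
'b' @ 3: {}  — state set empty
rest 'acabb' ignored (set empty)
end set {} — state 1 not in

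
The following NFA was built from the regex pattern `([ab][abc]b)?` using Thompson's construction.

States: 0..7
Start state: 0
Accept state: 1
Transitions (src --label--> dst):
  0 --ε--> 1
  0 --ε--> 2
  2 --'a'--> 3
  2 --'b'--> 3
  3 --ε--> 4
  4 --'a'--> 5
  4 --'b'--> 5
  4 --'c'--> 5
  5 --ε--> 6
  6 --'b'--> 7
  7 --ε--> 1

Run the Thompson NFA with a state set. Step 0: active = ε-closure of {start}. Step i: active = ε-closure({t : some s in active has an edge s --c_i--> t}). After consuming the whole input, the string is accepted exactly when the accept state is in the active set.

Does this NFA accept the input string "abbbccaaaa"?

Answer: REJECT

Trace:
S₀ = ε-closure({0}) = {0,1,2}
'a' @ 1: {3,4}
'b' @ 2: {5,6}
'b' @ 3: {1,7}  (accept∈set)
'b' @ 4: {}  — state set empty
rest 'ccaaaa' ignored (set empty)
end set {} — state 1 not in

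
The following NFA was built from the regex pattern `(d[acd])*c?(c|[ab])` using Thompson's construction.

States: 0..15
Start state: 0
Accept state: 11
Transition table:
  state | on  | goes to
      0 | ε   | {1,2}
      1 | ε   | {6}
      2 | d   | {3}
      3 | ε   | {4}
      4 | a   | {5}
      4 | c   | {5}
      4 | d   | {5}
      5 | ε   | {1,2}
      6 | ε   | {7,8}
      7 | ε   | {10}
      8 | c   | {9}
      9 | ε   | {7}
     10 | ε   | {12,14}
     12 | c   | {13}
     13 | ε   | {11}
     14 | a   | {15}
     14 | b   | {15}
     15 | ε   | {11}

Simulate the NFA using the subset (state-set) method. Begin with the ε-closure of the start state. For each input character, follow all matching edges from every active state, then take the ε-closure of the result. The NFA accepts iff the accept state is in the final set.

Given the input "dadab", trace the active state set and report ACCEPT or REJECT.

Answer: ACCEPT

Steps:
S₀ = ε-closure({0}) = {0,1,2,6,7,8,10,12,14}
'd' @ 1: {3,4}
'a' @ 2: {1,2,5,6,7,8,10,12,14}
'd' @ 3: {3,4}
'a' @ 4: {1,2,5,6,7,8,10,12,14}
'b' @ 5: {11,15}  ✓accept
after full input: {11,15}  (accept=11 in)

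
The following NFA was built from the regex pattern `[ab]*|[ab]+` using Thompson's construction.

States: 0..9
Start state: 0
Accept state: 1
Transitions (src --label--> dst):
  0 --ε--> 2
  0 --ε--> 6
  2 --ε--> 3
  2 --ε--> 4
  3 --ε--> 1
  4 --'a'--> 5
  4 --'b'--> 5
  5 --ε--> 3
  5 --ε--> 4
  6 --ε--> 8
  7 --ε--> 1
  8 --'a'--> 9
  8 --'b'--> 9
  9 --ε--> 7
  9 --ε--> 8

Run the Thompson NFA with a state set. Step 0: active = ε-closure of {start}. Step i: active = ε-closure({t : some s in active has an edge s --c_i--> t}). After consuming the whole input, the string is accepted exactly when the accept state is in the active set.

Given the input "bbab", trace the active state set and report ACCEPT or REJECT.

Answer: ACCEPT

Trace:
start: ε-closure({0}) = {0,1,2,3,4,6,8}
'b' @ 1: {1,3,4,5,7,8,9}  [accepting]
'b' @ 2: {1,3,4,5,7,8,9}  [accepting]
'a' @ 3: {1,3,4,5,7,8,9}  [accepting]
'b' @ 4: {1,3,4,5,7,8,9}  [accepting]
end set {1,3,4,5,7,8,9} — state 1 in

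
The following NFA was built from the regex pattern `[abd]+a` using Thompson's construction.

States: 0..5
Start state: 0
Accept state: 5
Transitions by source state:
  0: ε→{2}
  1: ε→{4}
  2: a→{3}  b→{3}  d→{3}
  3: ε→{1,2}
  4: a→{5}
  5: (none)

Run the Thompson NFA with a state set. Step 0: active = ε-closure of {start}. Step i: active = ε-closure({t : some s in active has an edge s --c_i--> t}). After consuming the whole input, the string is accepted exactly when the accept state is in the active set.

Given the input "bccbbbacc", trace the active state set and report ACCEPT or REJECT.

Answer: REJECT

Trace:
S₀ = ε-closure({0}) = {0,2}
'b' @ 1: {1,2,3,4}
'c' @ 2: {}  — state set empty
rest 'cbbbacc' ignored (set empty)
final: {}; accept 5 not in set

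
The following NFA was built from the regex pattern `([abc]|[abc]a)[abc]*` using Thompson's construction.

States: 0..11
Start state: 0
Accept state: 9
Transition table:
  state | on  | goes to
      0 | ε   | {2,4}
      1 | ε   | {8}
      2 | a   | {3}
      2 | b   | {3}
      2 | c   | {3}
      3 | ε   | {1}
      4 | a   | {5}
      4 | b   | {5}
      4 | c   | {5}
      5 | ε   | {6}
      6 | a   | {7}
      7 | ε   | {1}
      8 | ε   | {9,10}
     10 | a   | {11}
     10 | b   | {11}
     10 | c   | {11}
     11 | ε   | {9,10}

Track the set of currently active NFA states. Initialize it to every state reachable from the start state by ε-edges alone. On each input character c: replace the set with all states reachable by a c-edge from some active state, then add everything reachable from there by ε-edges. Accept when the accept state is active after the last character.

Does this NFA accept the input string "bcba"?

Answer: ACCEPT

Trace:
start: ε-closure({0}) = {0,2,4}
'b' @ 1: {1,3,5,6,8,9,10}  ✓accept
'c' @ 2: {9,10,11}  ✓accept
'b' @ 3: {9,10,11}  ✓accept
'a' @ 4: {9,10,11}  ✓accept
after full input: {9,10,11}  (accept=9 in)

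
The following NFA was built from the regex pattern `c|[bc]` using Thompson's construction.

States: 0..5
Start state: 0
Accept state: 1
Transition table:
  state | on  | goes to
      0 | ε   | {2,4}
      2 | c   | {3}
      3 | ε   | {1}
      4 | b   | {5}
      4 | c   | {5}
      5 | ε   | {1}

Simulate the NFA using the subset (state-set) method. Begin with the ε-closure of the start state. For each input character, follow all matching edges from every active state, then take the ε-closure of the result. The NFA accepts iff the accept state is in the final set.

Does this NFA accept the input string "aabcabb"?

Answer: REJECT

Trace:
S₀ = ε-closure({0}) = {0,2,4}
'a' @ 1: {}  — no active states
rest 'abcabb' ignored (set empty)
end set {} — state 1 not in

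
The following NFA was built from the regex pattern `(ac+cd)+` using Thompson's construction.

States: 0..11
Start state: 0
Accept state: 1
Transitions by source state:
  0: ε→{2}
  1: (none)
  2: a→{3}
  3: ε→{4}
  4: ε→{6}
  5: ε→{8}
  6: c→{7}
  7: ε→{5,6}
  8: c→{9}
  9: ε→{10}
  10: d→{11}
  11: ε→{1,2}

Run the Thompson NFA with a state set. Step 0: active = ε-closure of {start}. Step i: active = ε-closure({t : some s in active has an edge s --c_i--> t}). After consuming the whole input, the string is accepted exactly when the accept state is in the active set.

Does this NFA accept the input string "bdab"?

initial (ε-close {0}): {0,2}
'b' @ 1: {}  — state set empty
rest 'dab' ignored (set empty)
end set {} — state 1 not in

Answer: REJECT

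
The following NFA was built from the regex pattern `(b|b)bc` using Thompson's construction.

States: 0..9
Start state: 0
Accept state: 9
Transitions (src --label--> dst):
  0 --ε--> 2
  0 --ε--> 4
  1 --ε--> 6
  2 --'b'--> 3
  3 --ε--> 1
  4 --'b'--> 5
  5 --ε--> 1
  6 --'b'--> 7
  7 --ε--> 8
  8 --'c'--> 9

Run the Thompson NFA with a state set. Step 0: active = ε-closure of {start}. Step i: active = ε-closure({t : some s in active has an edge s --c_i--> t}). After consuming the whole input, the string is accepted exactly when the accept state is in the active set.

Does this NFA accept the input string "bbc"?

Answer: ACCEPT

Derivation:
start: ε-closure({0}) = {0,2,4}
'b' @ 1: {1,3,5,6}
'b' @ 2: {7,8}
'c' @ 3: {9}  ✓accept
end set {9} — state 9 in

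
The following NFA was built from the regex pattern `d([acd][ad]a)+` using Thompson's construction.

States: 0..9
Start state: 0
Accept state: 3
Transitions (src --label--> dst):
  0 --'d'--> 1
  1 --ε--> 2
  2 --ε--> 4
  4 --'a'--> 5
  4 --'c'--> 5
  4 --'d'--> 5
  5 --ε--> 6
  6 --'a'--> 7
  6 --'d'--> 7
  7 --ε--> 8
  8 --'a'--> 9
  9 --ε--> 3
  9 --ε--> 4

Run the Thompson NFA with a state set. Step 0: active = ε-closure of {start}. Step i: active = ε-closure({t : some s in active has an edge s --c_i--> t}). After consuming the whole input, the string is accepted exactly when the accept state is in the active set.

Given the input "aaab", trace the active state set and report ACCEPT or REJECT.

Answer: REJECT

Derivation:
start: ε-closure({0}) = {0}
'a' @ 1: {}  — no active states
rest 'aab' ignored (set empty)
end set {} — state 3 not in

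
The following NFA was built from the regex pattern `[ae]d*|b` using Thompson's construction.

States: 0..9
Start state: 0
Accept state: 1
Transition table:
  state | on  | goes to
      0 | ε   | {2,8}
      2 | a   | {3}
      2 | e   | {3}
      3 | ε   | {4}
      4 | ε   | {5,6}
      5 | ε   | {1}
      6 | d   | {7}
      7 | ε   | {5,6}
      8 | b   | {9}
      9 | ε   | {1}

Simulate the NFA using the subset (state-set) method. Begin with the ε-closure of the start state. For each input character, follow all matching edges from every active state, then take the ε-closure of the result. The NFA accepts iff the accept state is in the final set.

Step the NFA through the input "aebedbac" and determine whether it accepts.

Answer: REJECT

Trace:
start: ε-closure({0}) = {0,2,8}
'a' @ 1: {1,3,4,5,6}  ✓accept
'e' @ 2: {}  — no active states
rest 'bedbac' ignored (set empty)
after full input: {}  (accept=1 not in)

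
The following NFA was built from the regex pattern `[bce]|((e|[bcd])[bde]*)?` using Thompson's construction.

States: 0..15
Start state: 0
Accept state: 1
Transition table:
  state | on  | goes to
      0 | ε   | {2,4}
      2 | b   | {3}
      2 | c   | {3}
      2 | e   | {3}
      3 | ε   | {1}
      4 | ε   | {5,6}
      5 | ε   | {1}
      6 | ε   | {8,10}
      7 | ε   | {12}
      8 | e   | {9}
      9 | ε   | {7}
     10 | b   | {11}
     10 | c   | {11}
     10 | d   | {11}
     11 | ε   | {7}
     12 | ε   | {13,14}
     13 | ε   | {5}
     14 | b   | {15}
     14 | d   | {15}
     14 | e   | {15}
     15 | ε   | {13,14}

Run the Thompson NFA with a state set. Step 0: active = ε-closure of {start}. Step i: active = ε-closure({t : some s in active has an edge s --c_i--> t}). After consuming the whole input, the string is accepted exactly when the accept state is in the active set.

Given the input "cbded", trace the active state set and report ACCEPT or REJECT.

Answer: ACCEPT

Derivation:
initial (ε-close {0}): {0,1,2,4,5,6,8,10}
'c' @ 1: {1,3,5,7,11,12,13,14}  [accepting]
'b' @ 2: {1,5,13,14,15}  [accepting]
'd' @ 3: {1,5,13,14,15}  [accepting]
'e' @ 4: {1,5,13,14,15}  [accepting]
'd' @ 5: {1,5,13,14,15}  [accepting]
end set {1,5,13,14,15} — state 1 in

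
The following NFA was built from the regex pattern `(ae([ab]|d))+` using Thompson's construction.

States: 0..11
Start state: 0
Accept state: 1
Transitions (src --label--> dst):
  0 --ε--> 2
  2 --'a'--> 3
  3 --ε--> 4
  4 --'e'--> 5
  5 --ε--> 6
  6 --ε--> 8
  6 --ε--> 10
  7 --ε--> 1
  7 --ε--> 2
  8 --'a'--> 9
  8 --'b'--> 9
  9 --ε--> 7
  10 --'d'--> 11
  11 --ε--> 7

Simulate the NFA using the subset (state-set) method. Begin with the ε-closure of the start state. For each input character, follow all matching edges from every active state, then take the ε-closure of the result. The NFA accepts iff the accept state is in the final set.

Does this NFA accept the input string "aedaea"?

S₀ = ε-closure({0}) = {0,2}
'a' @ 1: {3,4}
'e' @ 2: {5,6,8,10}
'd' @ 3: {1,2,7,11}  (accept∈set)
'a' @ 4: {3,4}
'e' @ 5: {5,6,8,10}
'a' @ 6: {1,2,7,9}  (accept∈set)
end set {1,2,7,9} — state 1 in

Answer: ACCEPT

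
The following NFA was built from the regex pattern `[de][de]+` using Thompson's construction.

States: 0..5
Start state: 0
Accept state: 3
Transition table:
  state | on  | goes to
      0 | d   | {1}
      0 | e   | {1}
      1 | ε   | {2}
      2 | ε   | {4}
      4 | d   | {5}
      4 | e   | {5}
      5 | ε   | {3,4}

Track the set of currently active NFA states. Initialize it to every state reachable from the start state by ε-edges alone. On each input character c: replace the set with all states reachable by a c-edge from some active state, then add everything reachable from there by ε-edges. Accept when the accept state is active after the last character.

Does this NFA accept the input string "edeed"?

Answer: ACCEPT

Steps:
S₀ = ε-closure({0}) = {0}
'e' @ 1: {1,2,4}
'd' @ 2: {3,4,5}  ✓accept
'e' @ 3: {3,4,5}  ✓accept
'e' @ 4: {3,4,5}  ✓accept
'd' @ 5: {3,4,5}  ✓accept
after full input: {3,4,5}  (accept=3 in)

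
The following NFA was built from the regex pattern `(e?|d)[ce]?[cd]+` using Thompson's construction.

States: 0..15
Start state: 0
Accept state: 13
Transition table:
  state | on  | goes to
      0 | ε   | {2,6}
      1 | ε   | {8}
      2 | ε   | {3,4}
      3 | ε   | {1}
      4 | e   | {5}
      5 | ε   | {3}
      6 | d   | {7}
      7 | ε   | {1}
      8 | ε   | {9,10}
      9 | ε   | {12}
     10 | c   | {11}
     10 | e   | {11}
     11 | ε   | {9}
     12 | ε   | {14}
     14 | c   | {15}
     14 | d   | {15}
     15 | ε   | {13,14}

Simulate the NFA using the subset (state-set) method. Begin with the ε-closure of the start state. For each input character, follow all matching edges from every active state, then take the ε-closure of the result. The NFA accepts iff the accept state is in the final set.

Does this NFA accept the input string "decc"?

Answer: ACCEPT

Steps:
initial (ε-close {0}): {0,1,2,3,4,6,8,9,10,12,14}
'd' @ 1: {1,7,8,9,10,12,13,14,15}  (accept∈set)
'e' @ 2: {9,11,12,14}
'c' @ 3: {13,14,15}  (accept∈set)
'c' @ 4: {13,14,15}  (accept∈set)
final: {13,14,15}; accept 13 in set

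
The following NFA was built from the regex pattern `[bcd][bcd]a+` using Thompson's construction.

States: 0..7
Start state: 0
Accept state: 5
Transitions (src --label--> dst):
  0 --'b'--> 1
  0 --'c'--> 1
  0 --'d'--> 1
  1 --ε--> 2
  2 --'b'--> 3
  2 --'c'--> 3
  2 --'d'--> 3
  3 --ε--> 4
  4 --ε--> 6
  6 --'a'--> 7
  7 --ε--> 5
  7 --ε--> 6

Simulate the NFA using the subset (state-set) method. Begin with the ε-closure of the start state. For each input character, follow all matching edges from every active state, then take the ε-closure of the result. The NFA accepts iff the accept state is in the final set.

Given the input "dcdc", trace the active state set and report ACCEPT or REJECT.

Answer: REJECT

Steps:
S₀ = ε-closure({0}) = {0}
'd' @ 1: {1,2}
'c' @ 2: {3,4,6}
'd' @ 3: {}  — dead — no transitions
rest 'c' ignored (set empty)
end set {} — state 5 not in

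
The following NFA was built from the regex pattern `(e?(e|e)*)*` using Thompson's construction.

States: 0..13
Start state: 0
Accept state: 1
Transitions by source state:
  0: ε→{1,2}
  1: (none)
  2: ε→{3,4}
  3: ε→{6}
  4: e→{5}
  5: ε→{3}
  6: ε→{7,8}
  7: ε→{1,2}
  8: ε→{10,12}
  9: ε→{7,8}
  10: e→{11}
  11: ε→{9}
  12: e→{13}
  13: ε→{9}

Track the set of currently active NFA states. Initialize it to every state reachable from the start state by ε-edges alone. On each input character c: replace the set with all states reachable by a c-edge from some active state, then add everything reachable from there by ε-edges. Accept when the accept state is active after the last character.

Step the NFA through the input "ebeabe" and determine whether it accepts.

start: ε-closure({0}) = {0,1,2,3,4,6,7,8,10,12}
'e' @ 1: {1,2,3,4,5,6,7,8,9,10,11,12,13}  ✓accept
'b' @ 2: {}  — state set empty
rest 'eabe' ignored (set empty)
end set {} — state 1 not in

Answer: REJECT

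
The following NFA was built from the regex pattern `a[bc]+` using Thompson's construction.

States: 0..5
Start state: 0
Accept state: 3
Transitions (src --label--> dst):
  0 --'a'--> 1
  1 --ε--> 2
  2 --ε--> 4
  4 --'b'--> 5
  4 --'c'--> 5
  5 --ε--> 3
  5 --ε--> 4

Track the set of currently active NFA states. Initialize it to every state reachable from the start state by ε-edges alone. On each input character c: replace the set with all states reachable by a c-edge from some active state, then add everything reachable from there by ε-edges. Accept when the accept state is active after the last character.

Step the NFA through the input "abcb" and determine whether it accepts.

Answer: ACCEPT

Derivation:
start: ε-closure({0}) = {0}
'a' @ 1: {1,2,4}
'b' @ 2: {3,4,5}  [accepting]
'c' @ 3: {3,4,5}  [accepting]
'b' @ 4: {3,4,5}  [accepting]
after full input: {3,4,5}  (accept=3 in)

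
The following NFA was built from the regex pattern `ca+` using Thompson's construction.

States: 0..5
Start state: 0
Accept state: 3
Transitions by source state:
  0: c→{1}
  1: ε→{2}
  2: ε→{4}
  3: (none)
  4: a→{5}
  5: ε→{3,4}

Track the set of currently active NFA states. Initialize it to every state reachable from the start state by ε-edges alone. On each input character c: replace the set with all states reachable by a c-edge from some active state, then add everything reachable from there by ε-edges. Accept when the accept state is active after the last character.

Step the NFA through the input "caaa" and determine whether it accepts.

Answer: ACCEPT

Trace:
initial (ε-close {0}): {0}
'c' @ 1: {1,2,4}
'a' @ 2: {3,4,5}  [accepting]
'a' @ 3: {3,4,5}  [accepting]
'a' @ 4: {3,4,5}  [accepting]
end set {3,4,5} — state 3 in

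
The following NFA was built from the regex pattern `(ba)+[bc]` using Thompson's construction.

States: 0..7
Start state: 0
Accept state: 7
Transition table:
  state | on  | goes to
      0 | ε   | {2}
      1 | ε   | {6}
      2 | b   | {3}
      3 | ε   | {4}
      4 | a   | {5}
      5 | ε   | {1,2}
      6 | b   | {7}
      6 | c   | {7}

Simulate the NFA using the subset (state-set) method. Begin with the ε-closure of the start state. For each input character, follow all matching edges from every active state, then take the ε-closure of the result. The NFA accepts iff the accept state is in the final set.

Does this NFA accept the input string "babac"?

start: ε-closure({0}) = {0,2}
'b' @ 1: {3,4}
'a' @ 2: {1,2,5,6}
'b' @ 3: {3,4,7}  (accept∈set)
'a' @ 4: {1,2,5,6}
'c' @ 5: {7}  (accept∈set)
final: {7}; accept 7 in set

Answer: ACCEPT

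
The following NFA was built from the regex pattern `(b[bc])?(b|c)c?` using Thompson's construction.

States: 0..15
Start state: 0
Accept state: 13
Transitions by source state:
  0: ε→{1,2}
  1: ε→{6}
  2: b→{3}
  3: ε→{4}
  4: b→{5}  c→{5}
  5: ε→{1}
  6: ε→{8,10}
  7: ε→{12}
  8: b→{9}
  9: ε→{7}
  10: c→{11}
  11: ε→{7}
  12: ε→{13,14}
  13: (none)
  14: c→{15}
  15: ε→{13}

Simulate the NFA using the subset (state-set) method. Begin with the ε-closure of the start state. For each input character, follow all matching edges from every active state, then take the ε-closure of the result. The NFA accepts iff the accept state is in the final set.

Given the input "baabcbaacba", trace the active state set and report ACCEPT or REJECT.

S₀ = ε-closure({0}) = {0,1,2,6,8,10}
'b' @ 1: {3,4,7,9,12,13,14}  [accepting]
'a' @ 2: {}  — dead — no transitions
rest 'abcbaacba' ignored (set empty)
end set {} — state 13 not in

Answer: REJECT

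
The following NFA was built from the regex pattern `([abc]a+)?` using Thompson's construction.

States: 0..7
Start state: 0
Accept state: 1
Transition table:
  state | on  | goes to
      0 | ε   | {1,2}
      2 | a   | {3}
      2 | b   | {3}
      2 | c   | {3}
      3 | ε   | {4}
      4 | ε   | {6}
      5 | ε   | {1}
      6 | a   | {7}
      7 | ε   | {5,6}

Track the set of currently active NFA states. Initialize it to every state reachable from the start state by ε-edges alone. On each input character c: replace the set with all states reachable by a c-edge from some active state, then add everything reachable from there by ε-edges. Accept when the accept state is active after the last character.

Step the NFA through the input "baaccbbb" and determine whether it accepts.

S₀ = ε-closure({0}) = {0,1,2}
'b' @ 1: {3,4,6}
'a' @ 2: {1,5,6,7}  ✓accept
'a' @ 3: {1,5,6,7}  ✓accept
'c' @ 4: {}  — state set empty
rest 'cbbb' ignored (set empty)
end set {} — state 1 not in

Answer: REJECT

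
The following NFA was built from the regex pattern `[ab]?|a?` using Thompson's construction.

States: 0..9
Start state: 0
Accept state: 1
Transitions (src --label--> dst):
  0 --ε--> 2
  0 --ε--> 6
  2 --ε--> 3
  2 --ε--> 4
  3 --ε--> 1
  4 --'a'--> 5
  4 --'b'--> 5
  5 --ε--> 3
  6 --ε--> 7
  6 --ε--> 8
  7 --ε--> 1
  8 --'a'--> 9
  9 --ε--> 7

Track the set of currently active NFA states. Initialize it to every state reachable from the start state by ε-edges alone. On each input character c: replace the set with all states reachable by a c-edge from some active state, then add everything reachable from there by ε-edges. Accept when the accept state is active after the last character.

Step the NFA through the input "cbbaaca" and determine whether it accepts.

S₀ = ε-closure({0}) = {0,1,2,3,4,6,7,8}
'c' @ 1: {}  — no active states
rest 'bbaaca' ignored (set empty)
after full input: {}  (accept=1 not in)

Answer: REJECT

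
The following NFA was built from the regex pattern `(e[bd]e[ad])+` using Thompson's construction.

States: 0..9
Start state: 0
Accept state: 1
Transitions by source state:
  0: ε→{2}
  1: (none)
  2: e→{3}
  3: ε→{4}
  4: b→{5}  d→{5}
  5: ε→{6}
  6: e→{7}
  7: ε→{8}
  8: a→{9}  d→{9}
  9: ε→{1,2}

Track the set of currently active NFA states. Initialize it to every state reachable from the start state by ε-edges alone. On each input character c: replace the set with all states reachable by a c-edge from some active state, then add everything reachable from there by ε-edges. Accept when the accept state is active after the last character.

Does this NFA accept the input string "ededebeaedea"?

Answer: ACCEPT

Trace:
S₀ = ε-closure({0}) = {0,2}
'e' @ 1: {3,4}
'd' @ 2: {5,6}
'e' @ 3: {7,8}
'd' @ 4: {1,2,9}  (accept∈set)
'e' @ 5: {3,4}
'b' @ 6: {5,6}
'e' @ 7: {7,8}
'a' @ 8: {1,2,9}  (accept∈set)
'e' @ 9: {3,4}
'd' @ 10: {5,6}
'e' @ 11: {7,8}
'a' @ 12: {1,2,9}  (accept∈set)
after full input: {1,2,9}  (accept=1 in)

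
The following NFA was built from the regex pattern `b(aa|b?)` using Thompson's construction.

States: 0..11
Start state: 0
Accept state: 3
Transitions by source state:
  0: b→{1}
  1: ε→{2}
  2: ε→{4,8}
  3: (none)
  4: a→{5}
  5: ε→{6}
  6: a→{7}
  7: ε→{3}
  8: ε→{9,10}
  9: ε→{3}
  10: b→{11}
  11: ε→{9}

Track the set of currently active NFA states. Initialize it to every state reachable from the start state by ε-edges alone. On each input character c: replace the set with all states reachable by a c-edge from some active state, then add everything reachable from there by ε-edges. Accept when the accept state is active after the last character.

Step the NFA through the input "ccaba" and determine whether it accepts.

Answer: REJECT

Derivation:
initial (ε-close {0}): {0}
'c' @ 1: {}  — no active states
rest 'caba' ignored (set empty)
after full input: {}  (accept=3 not in)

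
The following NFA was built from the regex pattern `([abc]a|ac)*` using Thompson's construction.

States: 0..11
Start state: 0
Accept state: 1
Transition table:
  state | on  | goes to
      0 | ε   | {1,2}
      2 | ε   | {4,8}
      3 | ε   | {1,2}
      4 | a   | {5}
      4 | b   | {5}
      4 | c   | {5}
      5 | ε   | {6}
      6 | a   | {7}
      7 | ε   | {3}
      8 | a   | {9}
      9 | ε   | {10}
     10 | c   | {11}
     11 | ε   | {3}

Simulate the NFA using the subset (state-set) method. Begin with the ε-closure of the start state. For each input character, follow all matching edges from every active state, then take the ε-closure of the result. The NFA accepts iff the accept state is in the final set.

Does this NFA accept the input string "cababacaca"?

Answer: ACCEPT

Trace:
start: ε-closure({0}) = {0,1,2,4,8}
'c' @ 1: {5,6}
'a' @ 2: {1,2,3,4,7,8}  ✓accept
'b' @ 3: {5,6}
'a' @ 4: {1,2,3,4,7,8}  ✓accept
'b' @ 5: {5,6}
'a' @ 6: {1,2,3,4,7,8}  ✓accept
'c' @ 7: {5,6}
'a' @ 8: {1,2,3,4,7,8}  ✓accept
'c' @ 9: {5,6}
'a' @ 10: {1,2,3,4,7,8}  ✓accept
end set {1,2,3,4,7,8} — state 1 in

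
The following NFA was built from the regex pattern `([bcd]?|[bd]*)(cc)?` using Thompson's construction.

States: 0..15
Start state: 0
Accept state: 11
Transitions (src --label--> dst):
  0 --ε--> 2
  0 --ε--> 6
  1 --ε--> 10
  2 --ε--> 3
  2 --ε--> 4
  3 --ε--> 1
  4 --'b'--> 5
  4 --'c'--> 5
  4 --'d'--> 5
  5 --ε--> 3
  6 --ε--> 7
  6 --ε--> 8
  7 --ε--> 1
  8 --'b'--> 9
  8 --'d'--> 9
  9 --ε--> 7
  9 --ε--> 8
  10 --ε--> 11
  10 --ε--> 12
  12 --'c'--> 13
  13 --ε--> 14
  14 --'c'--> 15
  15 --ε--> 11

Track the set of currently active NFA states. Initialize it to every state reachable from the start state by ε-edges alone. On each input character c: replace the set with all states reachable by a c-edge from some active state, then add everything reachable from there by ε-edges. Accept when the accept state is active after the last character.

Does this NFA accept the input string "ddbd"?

initial (ε-close {0}): {0,1,2,3,4,6,7,8,10,11,12}
'd' @ 1: {1,3,5,7,8,9,10,11,12}  (accept∈set)
'd' @ 2: {1,7,8,9,10,11,12}  (accept∈set)
'b' @ 3: {1,7,8,9,10,11,12}  (accept∈set)
'd' @ 4: {1,7,8,9,10,11,12}  (accept∈set)
after full input: {1,7,8,9,10,11,12}  (accept=11 in)

Answer: ACCEPT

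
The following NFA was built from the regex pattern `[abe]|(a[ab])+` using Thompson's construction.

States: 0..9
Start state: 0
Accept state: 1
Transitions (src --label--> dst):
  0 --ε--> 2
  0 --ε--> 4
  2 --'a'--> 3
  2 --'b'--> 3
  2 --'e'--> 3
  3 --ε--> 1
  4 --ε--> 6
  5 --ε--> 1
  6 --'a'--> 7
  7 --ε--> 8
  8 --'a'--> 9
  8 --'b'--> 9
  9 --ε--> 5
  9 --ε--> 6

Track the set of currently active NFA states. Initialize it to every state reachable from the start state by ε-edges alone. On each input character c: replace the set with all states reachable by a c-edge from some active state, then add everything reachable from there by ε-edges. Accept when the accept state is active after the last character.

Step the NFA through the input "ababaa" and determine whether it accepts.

Answer: ACCEPT

Steps:
initial (ε-close {0}): {0,2,4,6}
'a' @ 1: {1,3,7,8}  [accepting]
'b' @ 2: {1,5,6,9}  [accepting]
'a' @ 3: {7,8}
'b' @ 4: {1,5,6,9}  [accepting]
'a' @ 5: {7,8}
'a' @ 6: {1,5,6,9}  [accepting]
after full input: {1,5,6,9}  (accept=1 in)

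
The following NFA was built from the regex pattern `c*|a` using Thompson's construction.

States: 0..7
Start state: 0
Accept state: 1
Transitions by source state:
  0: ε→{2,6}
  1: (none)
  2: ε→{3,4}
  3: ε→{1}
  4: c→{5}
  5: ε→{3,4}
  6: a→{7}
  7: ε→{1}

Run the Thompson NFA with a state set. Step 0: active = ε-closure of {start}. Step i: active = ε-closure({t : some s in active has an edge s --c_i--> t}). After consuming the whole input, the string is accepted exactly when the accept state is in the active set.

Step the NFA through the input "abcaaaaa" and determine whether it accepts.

Answer: REJECT

Derivation:
initial (ε-close {0}): {0,1,2,3,4,6}
'a' @ 1: {1,7}  [accepting]
'b' @ 2: {}  — no active states
rest 'caaaaa' ignored (set empty)
final: {}; accept 1 not in set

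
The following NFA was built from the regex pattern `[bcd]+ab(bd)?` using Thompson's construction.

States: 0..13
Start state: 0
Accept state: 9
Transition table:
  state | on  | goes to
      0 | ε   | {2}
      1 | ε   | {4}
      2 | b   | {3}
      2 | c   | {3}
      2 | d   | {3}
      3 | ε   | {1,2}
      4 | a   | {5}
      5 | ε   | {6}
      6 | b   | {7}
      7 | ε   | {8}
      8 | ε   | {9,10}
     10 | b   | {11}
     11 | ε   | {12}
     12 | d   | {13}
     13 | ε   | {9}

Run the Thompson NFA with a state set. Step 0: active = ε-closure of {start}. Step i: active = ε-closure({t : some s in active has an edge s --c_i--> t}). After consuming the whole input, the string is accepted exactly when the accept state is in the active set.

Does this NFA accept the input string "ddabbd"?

Answer: ACCEPT

Trace:
initial (ε-close {0}): {0,2}
'd' @ 1: {1,2,3,4}
'd' @ 2: {1,2,3,4}
'a' @ 3: {5,6}
'b' @ 4: {7,8,9,10}  ✓accept
'b' @ 5: {11,12}
'd' @ 6: {9,13}  ✓accept
end set {9,13} — state 9 in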